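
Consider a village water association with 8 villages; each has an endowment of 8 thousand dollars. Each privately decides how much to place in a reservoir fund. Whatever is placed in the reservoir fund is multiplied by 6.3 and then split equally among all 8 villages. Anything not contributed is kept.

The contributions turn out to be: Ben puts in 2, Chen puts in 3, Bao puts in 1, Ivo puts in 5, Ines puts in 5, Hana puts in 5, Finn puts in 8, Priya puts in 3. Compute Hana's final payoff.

Total contributed: 2 + 3 + 1 + 5 + 5 + 5 + 8 + 3 = 32.
Each receives 6.3 × 32 / 8 = 25.20 from the reservoir fund.
Hana keeps 8 − 5 = 3, so Hana's payoff is 3 + 25.20 = 28.20.

28.20 thousand dollars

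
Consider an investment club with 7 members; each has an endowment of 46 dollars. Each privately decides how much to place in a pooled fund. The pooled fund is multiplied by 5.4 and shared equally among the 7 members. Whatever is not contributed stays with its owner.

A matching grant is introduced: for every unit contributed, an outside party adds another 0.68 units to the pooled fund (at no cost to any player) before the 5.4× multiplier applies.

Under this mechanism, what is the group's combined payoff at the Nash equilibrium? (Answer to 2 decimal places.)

2921.18 dollars

Under the mechanism each unit contributed yields 5.4 × 1.68 / 7 = 1.2960 back to its contributor per unit of net cost, which exceeds 1, making full contribution the dominant choice for everyone.
At the Nash equilibrium everyone contributes 46. Group total payoff = 5.4 × 1.68 × 322 = 2921.18.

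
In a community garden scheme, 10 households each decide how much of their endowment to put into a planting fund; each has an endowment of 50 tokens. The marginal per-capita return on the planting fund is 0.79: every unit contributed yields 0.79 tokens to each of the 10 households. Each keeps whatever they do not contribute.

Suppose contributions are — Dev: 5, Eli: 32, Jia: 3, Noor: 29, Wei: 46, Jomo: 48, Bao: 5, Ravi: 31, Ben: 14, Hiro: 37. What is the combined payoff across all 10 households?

Total contributed: 5 + 32 + 3 + 29 + 46 + 48 + 5 + 31 + 14 + 37 = 250; total kept: 10 × 50 − 250 = 250.
The planting fund pays out 0.79 × 10 × 250 = 1975.00 in aggregate.
Group total = 250 + 1975.00 = 2225.00.

2225.00 tokens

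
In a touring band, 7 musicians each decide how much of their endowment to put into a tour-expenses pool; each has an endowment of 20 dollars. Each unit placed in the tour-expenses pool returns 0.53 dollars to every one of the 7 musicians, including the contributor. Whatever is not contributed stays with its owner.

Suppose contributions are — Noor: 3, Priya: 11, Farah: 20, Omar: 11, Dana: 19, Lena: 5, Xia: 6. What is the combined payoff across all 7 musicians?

343.25 dollars

Total contributed: 3 + 11 + 20 + 11 + 19 + 5 + 6 = 75; total kept: 7 × 20 − 75 = 65.
The tour-expenses pool pays out 0.53 × 7 × 75 = 278.25 in aggregate.
Group total = 65 + 278.25 = 343.25.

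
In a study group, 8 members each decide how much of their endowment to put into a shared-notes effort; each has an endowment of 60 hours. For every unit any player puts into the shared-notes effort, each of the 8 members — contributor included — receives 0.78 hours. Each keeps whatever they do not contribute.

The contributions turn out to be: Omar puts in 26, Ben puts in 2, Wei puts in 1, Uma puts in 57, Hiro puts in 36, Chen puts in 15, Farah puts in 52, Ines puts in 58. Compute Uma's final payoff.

Total contributed: 26 + 2 + 1 + 57 + 36 + 15 + 52 + 58 = 247.
Each receives 0.78 × 247 = 192.66 from the shared-notes effort.
Uma keeps 60 − 57 = 3, so Uma's payoff is 3 + 192.66 = 195.66.

195.66 hours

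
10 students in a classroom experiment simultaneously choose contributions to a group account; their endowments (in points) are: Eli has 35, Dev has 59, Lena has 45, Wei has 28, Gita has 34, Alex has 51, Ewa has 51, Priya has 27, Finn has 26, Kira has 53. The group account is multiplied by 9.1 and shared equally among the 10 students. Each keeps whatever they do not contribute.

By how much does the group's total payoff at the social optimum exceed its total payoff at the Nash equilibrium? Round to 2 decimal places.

3312.90 points

The private return per contributed unit is 9.1/10 = 0.9100 < 1 for every player regardless of endowment, so the Nash equilibrium is zero contribution and the group total is Σ E_j = 35 + 59 + 45 + 28 + 34 + 51 + 51 + 27 + 26 + 53 = 409.
Each contributed unit returns 9.100 to the group, so the social optimum is full contribution by everyone: group total = 9.100 × 409 = 3721.90.
Efficiency loss = (9.100 − 1) × 409 = 3312.90.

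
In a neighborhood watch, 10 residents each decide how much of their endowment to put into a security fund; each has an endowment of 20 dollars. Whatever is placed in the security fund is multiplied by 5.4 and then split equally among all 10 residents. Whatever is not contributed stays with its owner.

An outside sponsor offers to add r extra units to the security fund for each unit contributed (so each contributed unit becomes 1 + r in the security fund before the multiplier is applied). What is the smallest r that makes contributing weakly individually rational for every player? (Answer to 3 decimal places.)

0.852

With matching at rate r, one contributed unit becomes (1 + r) in the security fund and returns 5.4 × (1 + r) / 10 to the contributor.
Setting this equal to 1: 1 + r = 10/5.4 = 1.8519.
So the minimum matching rate is r = 1.8519 − 1 = 0.852.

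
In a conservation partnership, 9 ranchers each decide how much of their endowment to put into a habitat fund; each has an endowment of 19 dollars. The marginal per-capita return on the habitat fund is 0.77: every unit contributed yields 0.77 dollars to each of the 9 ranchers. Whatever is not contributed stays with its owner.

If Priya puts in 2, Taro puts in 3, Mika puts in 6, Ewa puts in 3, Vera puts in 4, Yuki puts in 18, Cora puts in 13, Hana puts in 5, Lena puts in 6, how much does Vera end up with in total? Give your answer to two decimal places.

61.20 dollars

Total contributed: 2 + 3 + 6 + 3 + 4 + 18 + 13 + 5 + 6 = 60.
Each receives 0.77 × 60 = 46.20 from the habitat fund.
Vera keeps 19 − 4 = 15, so Vera's payoff is 15 + 46.20 = 61.20.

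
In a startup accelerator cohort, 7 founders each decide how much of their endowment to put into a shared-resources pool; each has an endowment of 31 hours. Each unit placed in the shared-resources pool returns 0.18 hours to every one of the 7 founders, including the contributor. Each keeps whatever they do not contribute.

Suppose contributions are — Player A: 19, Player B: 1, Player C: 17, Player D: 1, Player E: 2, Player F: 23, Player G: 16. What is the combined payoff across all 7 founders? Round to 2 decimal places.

237.54 hours

Total contributed: 19 + 1 + 17 + 1 + 2 + 23 + 16 = 79; total kept: 7 × 31 − 79 = 138.
The shared-resources pool pays out 0.18 × 7 × 79 = 99.54 in aggregate.
Group total = 138 + 99.54 = 237.54.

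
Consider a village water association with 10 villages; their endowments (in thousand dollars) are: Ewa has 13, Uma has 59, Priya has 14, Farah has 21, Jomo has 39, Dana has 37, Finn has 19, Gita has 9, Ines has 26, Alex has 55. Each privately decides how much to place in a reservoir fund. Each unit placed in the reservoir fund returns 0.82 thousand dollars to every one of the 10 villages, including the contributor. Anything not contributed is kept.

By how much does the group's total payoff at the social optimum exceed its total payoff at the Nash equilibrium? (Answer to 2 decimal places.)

2102.40 thousand dollars

The private return per contributed unit is 0.82 < 1 for everyone, so the Nash equilibrium is zero contribution and the group total is Σ E_j = 13 + 59 + 14 + 21 + 39 + 37 + 19 + 9 + 26 + 55 = 292.
Each contributed unit returns 8.200 to the group, so the social optimum is full contribution by everyone: group total = 8.200 × 292 = 2394.40.
Efficiency loss = (8.200 − 1) × 292 = 2102.40.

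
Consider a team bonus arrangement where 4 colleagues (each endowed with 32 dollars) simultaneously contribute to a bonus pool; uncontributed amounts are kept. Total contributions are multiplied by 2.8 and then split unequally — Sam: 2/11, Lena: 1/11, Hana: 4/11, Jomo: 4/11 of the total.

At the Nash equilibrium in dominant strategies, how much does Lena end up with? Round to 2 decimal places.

48.29 dollars

Each unit j contributes comes back to j as 2.8 × (j's share), so j prefers to contribute only if that share exceeds 1/2.8 = 0.3571; otherwise keeping the unit dominates.
Hana and Jomo clear that bar, contributing 32 each; the remaining 2 contribute 0. Total contributed: 64.
Lena keeps 32 and receives 2.8 × 64 × 1/11 = 16.29 from the bonus pool, for a payoff of 48.29.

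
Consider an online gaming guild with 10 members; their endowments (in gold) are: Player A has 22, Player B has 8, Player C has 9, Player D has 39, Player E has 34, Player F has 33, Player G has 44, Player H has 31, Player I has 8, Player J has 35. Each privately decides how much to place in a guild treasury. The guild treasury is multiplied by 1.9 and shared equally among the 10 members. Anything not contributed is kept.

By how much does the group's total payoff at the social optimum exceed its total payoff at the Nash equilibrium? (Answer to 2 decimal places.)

The private return per contributed unit is 1.9/10 = 0.1900 < 1 for every player regardless of endowment, so the Nash equilibrium is zero contribution and the group total is Σ E_j = 22 + 8 + 9 + 39 + 34 + 33 + 44 + 31 + 8 + 35 = 263.
Each contributed unit returns 1.900 to the group, so the social optimum is full contribution by everyone: group total = 1.900 × 263 = 499.70.
Efficiency loss = (1.900 − 1) × 263 = 236.70.

236.70 gold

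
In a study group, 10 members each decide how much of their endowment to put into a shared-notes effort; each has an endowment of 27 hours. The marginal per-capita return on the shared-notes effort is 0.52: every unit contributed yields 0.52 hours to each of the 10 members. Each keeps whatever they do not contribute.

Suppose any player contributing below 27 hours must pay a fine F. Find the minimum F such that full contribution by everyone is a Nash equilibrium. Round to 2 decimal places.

12.96 hours

Given the others contribute fully, the best deviation is to contribute 0 (any partial contribution still incurs the fine and gives up units whose private return 0.52 is below 1).
Deviating from 27 to 0 saves 27 hours but forfeits the deviator's share of the drop in the shared-notes effort: 0.52 × 27 = 14.04.
So the deviation gain is 27 − 14.04 = 12.96, and the fine must be at least 12.96 hours to wipe it out.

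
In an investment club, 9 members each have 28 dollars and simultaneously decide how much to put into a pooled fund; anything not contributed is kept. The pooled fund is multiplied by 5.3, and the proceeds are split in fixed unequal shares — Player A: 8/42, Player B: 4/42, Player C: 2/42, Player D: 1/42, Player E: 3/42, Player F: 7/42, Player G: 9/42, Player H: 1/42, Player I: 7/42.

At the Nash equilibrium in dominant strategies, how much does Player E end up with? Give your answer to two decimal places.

Player j's private return per contributed unit is 5.3 × (j's share). Contributing is weakly dominant for j when that share is at least 1/5.3 = 0.1887, and contributing 0 is dominant otherwise.
Player A and Player G clear that bar, contributing 28 each; the remaining 7 contribute 0. Total contributed: 56.
Player E keeps 28 and receives 5.3 × 56 × 3/42 = 21.20 from the pooled fund, for a payoff of 49.20.

49.20 dollars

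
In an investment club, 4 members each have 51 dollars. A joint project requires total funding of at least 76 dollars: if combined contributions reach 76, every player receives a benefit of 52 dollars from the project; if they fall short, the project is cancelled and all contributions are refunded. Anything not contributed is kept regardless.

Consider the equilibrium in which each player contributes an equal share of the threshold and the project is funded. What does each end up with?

84 dollars

Equal share of the threshold: 76/4 = 19.
At this profile no one gains by cutting their contribution: any cut drops the total below 76, the project is cancelled, contributions are refunded, and the deviator ends with 51, which is less than 51 − 19 + 52 = 84. Contributing more than 19 just wastes the excess. So contributing exactly 19 is a best response.
Each player's payoff: 51 − 19 + 52 = 84.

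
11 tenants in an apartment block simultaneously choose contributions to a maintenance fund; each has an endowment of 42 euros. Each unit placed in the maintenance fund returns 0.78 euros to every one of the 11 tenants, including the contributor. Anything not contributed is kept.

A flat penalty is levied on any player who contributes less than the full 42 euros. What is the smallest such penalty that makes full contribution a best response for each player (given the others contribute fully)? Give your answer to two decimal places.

Given the others contribute fully, the best deviation is to contribute 0 (any partial contribution still incurs the fine and gives up units whose private return 0.78 is below 1).
Deviating from 42 to 0 saves 42 euros but forfeits the deviator's share of the drop in the maintenance fund: 0.78 × 42 = 32.76.
So the deviation gain is 42 − 32.76 = 9.24, and the fine must be at least 9.24 euros to wipe it out.

9.24 euros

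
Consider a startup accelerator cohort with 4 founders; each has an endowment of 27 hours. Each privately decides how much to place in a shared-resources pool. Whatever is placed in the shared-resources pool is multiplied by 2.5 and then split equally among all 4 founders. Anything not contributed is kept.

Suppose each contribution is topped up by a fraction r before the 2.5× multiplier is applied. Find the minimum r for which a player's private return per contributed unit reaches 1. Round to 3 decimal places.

With matching at rate r, one contributed unit becomes (1 + r) in the shared-resources pool and returns 2.5 × (1 + r) / 4 to the contributor.
Setting this equal to 1: 1 + r = 4/2.5 = 1.6000.
So the minimum matching rate is r = 1.6000 − 1 = 0.600.

0.600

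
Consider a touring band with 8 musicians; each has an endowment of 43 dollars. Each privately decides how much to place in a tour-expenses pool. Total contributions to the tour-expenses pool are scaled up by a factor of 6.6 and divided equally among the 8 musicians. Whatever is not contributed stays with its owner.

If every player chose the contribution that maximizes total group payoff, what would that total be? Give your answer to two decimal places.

2270.40 dollars

Each contributed unit returns 6.600 to the group as a whole (0.8250 to each of 8 players), which exceeds 1, so the social optimum is full contribution: group total = 6.600 × 344 = 2270.40.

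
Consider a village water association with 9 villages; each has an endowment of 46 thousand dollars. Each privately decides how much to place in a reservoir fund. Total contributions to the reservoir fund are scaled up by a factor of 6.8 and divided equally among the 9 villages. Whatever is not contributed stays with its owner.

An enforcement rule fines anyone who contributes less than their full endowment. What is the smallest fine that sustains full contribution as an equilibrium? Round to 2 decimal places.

Given the others contribute fully, the best deviation is to contribute 0 (any partial contribution still incurs the fine and gives up units whose private return 0.7556 is below 1).
Deviating from 46 to 0 saves 46 thousand dollars but forfeits the deviator's share of the drop in the reservoir fund: 6.8/9 × 46 = 34.76.
So the deviation gain is 46 − 34.76 = 11.24, and the fine must be at least 11.24 thousand dollars to wipe it out.

11.24 thousand dollars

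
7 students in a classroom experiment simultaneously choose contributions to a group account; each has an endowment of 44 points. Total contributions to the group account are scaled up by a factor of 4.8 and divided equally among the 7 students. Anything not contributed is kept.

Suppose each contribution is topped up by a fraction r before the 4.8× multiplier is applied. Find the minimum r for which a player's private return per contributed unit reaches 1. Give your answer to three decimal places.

0.458

With matching at rate r, one contributed unit becomes (1 + r) in the group account and returns 4.8 × (1 + r) / 7 to the contributor.
Setting this equal to 1: 1 + r = 7/4.8 = 1.4583.
So the minimum matching rate is r = 1.4583 − 1 = 0.458.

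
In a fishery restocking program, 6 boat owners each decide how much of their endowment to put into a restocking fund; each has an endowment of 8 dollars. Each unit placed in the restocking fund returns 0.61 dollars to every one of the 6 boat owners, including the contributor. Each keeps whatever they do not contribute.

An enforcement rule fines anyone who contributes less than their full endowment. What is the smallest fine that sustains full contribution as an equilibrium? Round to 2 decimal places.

Given the others contribute fully, the best deviation is to contribute 0 (any partial contribution still incurs the fine and gives up units whose private return 0.61 is below 1).
Deviating from 8 to 0 saves 8 dollars but forfeits the deviator's share of the drop in the restocking fund: 0.61 × 8 = 4.88.
So the deviation gain is 8 − 4.88 = 3.12, and the fine must be at least 3.12 dollars to wipe it out.

3.12 dollars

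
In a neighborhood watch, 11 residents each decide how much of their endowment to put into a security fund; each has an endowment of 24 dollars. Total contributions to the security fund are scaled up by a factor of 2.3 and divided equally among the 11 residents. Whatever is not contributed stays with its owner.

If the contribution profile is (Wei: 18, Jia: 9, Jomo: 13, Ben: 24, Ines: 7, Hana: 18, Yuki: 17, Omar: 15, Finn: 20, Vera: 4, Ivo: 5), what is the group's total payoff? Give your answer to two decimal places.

459.00 dollars

Total contributed: 18 + 9 + 13 + 24 + 7 + 18 + 17 + 15 + 20 + 4 + 5 = 150; total kept: 11 × 24 − 150 = 114.
The security fund pays out 2.3 × 150 = 345.00 in aggregate.
Group total = 114 + 345.00 = 459.00.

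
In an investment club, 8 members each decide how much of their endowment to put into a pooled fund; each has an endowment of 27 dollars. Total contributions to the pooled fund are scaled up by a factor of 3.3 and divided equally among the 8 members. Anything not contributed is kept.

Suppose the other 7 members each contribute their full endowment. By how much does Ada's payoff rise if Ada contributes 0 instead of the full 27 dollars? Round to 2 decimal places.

Switching from a contribution of 27 to 0 lets Ada keep an extra 27 dollars, but lowers the pooled fund by 27, which costs Ada their own share of that drop: 3.3/8 × 27 = 11.14.
Net gain = 27 − 11.14 = 15.86. The private return per contributed unit (0.4125) is below 1, so free-riding is indeed the best response regardless of what the others do.

15.86 dollars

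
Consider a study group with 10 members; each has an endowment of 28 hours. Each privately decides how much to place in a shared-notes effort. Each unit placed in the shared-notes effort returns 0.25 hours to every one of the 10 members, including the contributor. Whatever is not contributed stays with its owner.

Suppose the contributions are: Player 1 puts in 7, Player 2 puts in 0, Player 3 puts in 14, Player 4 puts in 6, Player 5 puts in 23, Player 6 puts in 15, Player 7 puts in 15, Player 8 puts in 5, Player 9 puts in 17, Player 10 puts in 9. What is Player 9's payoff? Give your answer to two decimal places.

Total contributed: 7 + 0 + 14 + 6 + 23 + 15 + 15 + 5 + 17 + 9 = 111.
Each receives 0.25 × 111 = 27.75 from the shared-notes effort.
Player 9 keeps 28 − 17 = 11, so Player 9's payoff is 11 + 27.75 = 38.75.

38.75 hours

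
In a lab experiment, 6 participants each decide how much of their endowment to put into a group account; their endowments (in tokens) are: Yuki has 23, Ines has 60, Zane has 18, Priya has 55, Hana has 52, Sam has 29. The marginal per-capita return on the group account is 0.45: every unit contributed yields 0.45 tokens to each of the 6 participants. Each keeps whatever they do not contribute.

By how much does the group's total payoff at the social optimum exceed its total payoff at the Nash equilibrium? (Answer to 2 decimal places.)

The private return per contributed unit is 0.45 < 1 for everyone, so the Nash equilibrium is zero contribution and the group total is Σ E_j = 23 + 60 + 18 + 55 + 52 + 29 = 237.
Each contributed unit returns 2.700 to the group, so the social optimum is full contribution by everyone: group total = 2.700 × 237 = 639.90.
Efficiency loss = (2.700 − 1) × 237 = 402.90.

402.90 tokens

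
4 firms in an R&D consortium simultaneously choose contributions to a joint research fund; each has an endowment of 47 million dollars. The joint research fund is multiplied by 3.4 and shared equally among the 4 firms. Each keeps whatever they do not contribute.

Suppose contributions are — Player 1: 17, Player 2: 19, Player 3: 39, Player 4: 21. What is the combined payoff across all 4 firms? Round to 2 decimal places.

418.40 million dollars

Total contributed: 17 + 19 + 39 + 21 = 96; total kept: 4 × 47 − 96 = 92.
The joint research fund pays out 3.4 × 96 = 326.40 in aggregate.
Group total = 92 + 326.40 = 418.40.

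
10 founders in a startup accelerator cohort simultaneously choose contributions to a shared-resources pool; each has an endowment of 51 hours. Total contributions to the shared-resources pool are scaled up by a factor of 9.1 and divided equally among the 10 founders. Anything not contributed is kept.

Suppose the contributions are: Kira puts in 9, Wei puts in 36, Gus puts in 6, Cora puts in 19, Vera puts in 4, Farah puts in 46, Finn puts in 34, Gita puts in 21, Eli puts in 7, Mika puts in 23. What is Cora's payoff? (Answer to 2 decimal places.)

218.55 hours

Total contributed: 9 + 36 + 6 + 19 + 4 + 46 + 34 + 21 + 7 + 23 = 205.
Each receives 9.1 × 205 / 10 = 186.55 from the shared-resources pool.
Cora keeps 51 − 19 = 32, so Cora's payoff is 32 + 186.55 = 218.55.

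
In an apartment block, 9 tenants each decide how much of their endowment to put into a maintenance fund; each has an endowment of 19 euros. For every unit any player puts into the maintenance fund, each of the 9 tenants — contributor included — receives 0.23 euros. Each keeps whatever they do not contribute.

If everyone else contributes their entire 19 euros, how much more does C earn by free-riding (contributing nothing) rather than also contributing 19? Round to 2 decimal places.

Switching from a contribution of 19 to 0 lets C keep an extra 19 euros, but lowers the maintenance fund by 19, which costs C their own share of that drop: 0.23 × 19 = 4.37.
Net gain = 19 − 4.37 = 14.63. The private return per contributed unit (0.23) is below 1, so free-riding is indeed the best response regardless of what the others do.

14.63 euros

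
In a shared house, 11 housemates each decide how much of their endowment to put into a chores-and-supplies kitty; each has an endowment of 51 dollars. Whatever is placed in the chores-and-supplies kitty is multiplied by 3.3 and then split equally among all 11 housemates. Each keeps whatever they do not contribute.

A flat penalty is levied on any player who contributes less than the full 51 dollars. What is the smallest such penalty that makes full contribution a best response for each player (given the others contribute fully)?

35.70 dollars

Given the others contribute fully, the best deviation is to contribute 0 (any partial contribution still incurs the fine and gives up units whose private return 0.3000 is below 1).
Deviating from 51 to 0 saves 51 dollars but forfeits the deviator's share of the drop in the chores-and-supplies kitty: 3.3/11 × 51 = 15.30.
So the deviation gain is 51 − 15.30 = 35.70, and the fine must be at least 35.70 dollars to wipe it out.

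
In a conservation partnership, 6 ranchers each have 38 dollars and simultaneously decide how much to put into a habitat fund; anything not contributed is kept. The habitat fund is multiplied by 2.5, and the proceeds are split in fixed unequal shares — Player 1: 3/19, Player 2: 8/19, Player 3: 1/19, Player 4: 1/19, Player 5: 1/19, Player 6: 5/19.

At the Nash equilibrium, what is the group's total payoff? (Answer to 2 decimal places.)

A player with share s gets back 2.5·s per unit contributed, so full contribution is dominant for anyone with s > 1/2.5 = 0.4000 and zero contribution is dominant for anyone below.
Only Player 2 (8/19) clears that bar, contributing 38; the remaining 5 contribute 0. Total contributed: 38.
The habitat fund pays out 2.5 × 38 = 95.00 in total (split across the unequal shares, but the aggregate is all that matters for the group sum).
The 5 free-riders keep 38 each, adding 190. Group total = 190 + 95.00 = 285.00.

285.00 dollars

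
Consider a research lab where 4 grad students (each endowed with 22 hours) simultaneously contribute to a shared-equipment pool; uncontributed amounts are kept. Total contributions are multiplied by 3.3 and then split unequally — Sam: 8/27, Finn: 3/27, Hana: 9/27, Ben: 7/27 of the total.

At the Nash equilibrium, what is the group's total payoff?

A player with share s gets back 3.3·s per unit contributed, so full contribution is dominant for anyone with s > 1/3.3 = 0.3030 and zero contribution is dominant for anyone below.
Only Hana (9/27) clears that bar, contributing 22; the remaining 3 contribute 0. Total contributed: 22.
The shared-equipment pool pays out 3.3 × 22 = 72.60 in total (split across the unequal shares, but the aggregate is all that matters for the group sum).
The 3 free-riders keep 22 each, adding 66. Group total = 66 + 72.60 = 138.60.

138.60 hours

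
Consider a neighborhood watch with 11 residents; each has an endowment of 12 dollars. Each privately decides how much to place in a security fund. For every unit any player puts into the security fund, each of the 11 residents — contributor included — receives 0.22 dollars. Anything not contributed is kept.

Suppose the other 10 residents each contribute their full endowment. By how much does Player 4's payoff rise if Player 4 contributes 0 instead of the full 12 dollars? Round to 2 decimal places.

9.36 dollars

Switching from a contribution of 12 to 0 lets Player 4 keep an extra 12 dollars, but lowers the security fund by 12, which costs Player 4 their own share of that drop: 0.22 × 12 = 2.64.
Net gain = 12 − 2.64 = 9.36. The private return per contributed unit (0.22) is below 1, so free-riding is indeed the best response regardless of what the others do.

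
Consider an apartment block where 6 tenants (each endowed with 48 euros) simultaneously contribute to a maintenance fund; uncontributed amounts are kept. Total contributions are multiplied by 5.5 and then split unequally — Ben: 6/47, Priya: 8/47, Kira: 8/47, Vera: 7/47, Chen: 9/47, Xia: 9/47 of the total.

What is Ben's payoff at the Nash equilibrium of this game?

Each unit j contributes comes back to j as 5.5 × (j's share), so j prefers to contribute only if that share exceeds 1/5.5 = 0.1818; otherwise keeping the unit dominates.
Chen and Xia are above the threshold, contributing 48 each; the remaining 4 contribute 0. Total contributed: 96.
Ben keeps 48 and receives 5.5 × 96 × 6/47 = 67.40 from the maintenance fund, for a payoff of 115.40.

115.40 euros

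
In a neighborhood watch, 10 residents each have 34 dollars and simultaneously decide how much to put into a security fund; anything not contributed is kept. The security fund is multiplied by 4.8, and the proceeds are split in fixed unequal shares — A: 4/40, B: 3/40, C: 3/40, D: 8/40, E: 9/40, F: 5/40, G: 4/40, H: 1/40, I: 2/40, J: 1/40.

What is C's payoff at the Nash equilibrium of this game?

A player with share s gets back 4.8·s per unit contributed, so full contribution is dominant for anyone with s > 1/4.8 = 0.2083 and zero contribution is dominant for anyone below.
The only share above 0.2083 is E's 9/40, contributing 34; the remaining 9 contribute 0. Total contributed: 34.
C keeps 34 and receives 4.8 × 34 × 3/40 = 12.24 from the security fund, for a payoff of 46.24.

46.24 dollars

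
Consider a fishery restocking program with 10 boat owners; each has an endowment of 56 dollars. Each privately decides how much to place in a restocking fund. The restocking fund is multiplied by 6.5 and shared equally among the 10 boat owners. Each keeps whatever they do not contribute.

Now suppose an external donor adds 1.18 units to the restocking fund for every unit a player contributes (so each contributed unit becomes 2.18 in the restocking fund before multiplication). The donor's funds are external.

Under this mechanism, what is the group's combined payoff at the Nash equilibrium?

With the mechanism, a contributed unit returns 6.5 × 2.18 / 10 = 1.4170 per unit of net cost to the contributor — now above 1 — so contributing fully is weakly dominant for every player.
So the Nash equilibrium is full contribution by all 10; the group earns 6.5 × 2.18 × 560 = 7935.20.

7935.20 dollars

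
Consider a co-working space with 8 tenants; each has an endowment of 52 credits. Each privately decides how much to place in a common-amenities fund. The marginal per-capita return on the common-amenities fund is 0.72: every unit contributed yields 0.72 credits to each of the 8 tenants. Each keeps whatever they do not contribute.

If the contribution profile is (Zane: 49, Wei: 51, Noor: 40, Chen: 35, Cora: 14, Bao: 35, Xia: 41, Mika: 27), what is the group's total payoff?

Total contributed: 49 + 51 + 40 + 35 + 14 + 35 + 41 + 27 = 292; total kept: 8 × 52 − 292 = 124.
The common-amenities fund pays out 0.72 × 8 × 292 = 1681.92 in aggregate.
Group total = 124 + 1681.92 = 1805.92.

1805.92 credits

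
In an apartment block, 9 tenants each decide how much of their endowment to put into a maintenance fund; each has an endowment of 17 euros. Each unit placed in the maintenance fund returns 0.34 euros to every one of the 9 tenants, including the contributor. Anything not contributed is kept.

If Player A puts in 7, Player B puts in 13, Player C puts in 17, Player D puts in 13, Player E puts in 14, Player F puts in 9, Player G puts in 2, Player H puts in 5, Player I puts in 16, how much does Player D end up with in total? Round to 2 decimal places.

36.64 euros

Total contributed: 7 + 13 + 17 + 13 + 14 + 9 + 2 + 5 + 16 = 96.
Each receives 0.34 × 96 = 32.64 from the maintenance fund.
Player D keeps 17 − 13 = 4, so Player D's payoff is 4 + 32.64 = 36.64.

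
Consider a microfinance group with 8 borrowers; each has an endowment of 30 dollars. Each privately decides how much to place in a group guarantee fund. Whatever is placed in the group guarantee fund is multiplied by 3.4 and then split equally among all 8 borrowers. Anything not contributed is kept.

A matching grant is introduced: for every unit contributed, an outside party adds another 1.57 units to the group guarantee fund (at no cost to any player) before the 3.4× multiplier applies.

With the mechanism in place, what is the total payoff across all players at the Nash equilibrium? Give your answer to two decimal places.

2097.12 dollars

With the mechanism, a contributed unit returns 3.4 × 2.57 / 8 = 1.0923 per unit of net cost to the contributor — now above 1 — so contributing fully is weakly dominant for every player.
At the Nash equilibrium everyone contributes 30. Group total payoff = 3.4 × 2.57 × 240 = 2097.12.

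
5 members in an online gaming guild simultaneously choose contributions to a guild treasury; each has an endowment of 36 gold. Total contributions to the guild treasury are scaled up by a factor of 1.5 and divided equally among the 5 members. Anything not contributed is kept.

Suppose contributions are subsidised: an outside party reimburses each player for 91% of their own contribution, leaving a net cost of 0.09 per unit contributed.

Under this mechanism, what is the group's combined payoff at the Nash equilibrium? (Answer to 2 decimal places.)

Under the mechanism each unit contributed yields (1.5/5) / 0.09 = 3.3333 back to its contributor per unit of net cost, which exceeds 1, making full contribution the dominant choice for everyone.
At the Nash equilibrium everyone contributes 36. Group total payoff = 5 × (36 × 0.91 + 1.5 × 36) = 433.80.

433.80 gold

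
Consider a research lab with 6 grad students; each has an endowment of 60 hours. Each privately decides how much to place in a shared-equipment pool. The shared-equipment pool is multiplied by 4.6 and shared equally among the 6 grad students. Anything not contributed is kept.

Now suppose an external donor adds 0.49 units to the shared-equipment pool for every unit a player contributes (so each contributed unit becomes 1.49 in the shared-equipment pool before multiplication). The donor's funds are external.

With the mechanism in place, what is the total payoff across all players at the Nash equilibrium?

2467.44 hours

The effective private return per unit is now 4.6 × 1.49 / 6 = 1.1423 > 1, so every player's dominant strategy flips to full contribution.
At the Nash equilibrium everyone contributes 60. Group total payoff = 4.6 × 1.49 × 360 = 2467.44.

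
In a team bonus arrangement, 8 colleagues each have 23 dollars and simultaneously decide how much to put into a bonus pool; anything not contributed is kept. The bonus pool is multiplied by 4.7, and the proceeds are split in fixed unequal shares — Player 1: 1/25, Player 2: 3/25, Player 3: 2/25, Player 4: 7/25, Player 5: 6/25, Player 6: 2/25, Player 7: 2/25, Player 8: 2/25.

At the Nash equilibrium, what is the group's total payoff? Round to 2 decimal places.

A player with share s gets back 4.7·s per unit contributed, so full contribution is dominant for anyone with s > 1/4.7 = 0.2128 and zero contribution is dominant for anyone below.
Player 4 and Player 5 clear that bar, contributing 23 each; the remaining 6 contribute 0. Total contributed: 46.
The bonus pool pays out 4.7 × 46 = 216.20 in total (split across the unequal shares, but the aggregate is all that matters for the group sum).
The 6 free-riders keep 23 each, adding 138. Group total = 138 + 216.20 = 354.20.

354.20 dollars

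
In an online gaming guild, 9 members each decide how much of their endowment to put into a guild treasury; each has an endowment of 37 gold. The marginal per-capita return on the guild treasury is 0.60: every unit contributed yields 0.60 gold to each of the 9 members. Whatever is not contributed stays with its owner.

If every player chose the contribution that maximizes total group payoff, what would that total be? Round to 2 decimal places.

1798.20 gold

Each contributed unit returns 5.400 to the group as a whole (0.60 to each of 9 players), which exceeds 1, so the social optimum is full contribution: group total = 5.400 × 333 = 1798.20.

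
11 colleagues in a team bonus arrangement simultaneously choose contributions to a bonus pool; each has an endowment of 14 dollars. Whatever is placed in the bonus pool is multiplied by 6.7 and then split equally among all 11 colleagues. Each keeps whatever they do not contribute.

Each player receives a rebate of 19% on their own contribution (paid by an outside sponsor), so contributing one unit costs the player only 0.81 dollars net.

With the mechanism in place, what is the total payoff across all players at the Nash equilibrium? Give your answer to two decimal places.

Even with the mechanism, each unit contributed returns only (6.7/11) / 0.81 = 0.7520 per unit of net cost, so contributing nothing is still dominant.
Everyone keeps their endowment and the group total is 11 × 14 = 154.

154.00 dollars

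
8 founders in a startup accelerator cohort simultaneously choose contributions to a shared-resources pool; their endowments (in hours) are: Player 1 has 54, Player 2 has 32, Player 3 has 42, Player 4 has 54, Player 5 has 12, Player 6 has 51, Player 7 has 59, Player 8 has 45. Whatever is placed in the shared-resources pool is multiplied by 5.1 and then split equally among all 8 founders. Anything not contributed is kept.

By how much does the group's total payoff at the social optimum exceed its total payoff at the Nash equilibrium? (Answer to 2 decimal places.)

1430.90 hours

The private return per contributed unit is 5.1/8 = 0.6375 < 1 for every player regardless of endowment, so the Nash equilibrium is zero contribution and the group total is Σ E_j = 54 + 32 + 42 + 54 + 12 + 51 + 59 + 45 = 349.
Each contributed unit returns 5.100 to the group, so the social optimum is full contribution by everyone: group total = 5.100 × 349 = 1779.90.
Efficiency loss = (5.100 − 1) × 349 = 1430.90.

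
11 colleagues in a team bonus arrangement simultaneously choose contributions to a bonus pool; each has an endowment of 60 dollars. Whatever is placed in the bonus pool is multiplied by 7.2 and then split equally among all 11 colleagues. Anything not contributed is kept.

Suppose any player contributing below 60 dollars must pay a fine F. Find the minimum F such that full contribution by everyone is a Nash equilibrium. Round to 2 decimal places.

Given the others contribute fully, the best deviation is to contribute 0 (any partial contribution still incurs the fine and gives up units whose private return 0.6545 is below 1).
Deviating from 60 to 0 saves 60 dollars but forfeits the deviator's share of the drop in the bonus pool: 7.2/11 × 60 = 39.27.
So the deviation gain is 60 − 39.27 = 20.73, and the fine must be at least 20.73 dollars to wipe it out.

20.73 dollars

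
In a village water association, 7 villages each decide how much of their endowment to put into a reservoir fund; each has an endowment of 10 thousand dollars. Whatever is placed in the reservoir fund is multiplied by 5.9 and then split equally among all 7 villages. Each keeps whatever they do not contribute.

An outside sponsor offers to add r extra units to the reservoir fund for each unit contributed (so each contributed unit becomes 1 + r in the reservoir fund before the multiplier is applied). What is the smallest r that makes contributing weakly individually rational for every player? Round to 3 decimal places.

With matching at rate r, one contributed unit becomes (1 + r) in the reservoir fund and returns 5.9 × (1 + r) / 7 to the contributor.
Setting this equal to 1: 1 + r = 7/5.9 = 1.1864.
So the minimum matching rate is r = 1.1864 − 1 = 0.186.

0.186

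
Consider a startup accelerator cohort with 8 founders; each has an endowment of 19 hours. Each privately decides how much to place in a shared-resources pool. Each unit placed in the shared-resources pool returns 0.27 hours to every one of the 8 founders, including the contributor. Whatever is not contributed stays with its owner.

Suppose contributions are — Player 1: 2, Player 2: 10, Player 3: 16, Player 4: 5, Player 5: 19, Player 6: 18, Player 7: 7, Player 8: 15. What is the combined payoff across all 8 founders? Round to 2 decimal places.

Total contributed: 2 + 10 + 16 + 5 + 19 + 18 + 7 + 15 = 92; total kept: 8 × 19 − 92 = 60.
The shared-resources pool pays out 0.27 × 8 × 92 = 198.72 in aggregate.
Group total = 60 + 198.72 = 258.72.

258.72 hours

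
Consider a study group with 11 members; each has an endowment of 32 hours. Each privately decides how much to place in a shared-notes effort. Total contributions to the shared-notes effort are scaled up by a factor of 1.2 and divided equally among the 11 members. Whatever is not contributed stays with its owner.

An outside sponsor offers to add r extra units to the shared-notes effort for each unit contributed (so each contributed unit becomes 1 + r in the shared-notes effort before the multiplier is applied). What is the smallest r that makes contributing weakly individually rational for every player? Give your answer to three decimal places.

With matching at rate r, one contributed unit becomes (1 + r) in the shared-notes effort and returns 1.2 × (1 + r) / 11 to the contributor.
Setting this equal to 1: 1 + r = 11/1.2 = 9.1667.
So the minimum matching rate is r = 9.1667 − 1 = 8.167.

8.167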